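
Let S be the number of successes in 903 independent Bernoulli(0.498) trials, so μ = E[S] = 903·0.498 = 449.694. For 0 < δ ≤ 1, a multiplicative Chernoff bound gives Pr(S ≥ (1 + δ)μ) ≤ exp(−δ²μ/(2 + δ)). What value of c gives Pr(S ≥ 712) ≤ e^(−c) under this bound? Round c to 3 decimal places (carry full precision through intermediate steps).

Write 712 = (1 + δ)μ, so δ = 712/449.694 − 1 = 0.5832989…
Then the exponent is δ²μ/(2 + δ) = (712 − μ)² / (μ·(2 + δ)) = 59.227678.

59.228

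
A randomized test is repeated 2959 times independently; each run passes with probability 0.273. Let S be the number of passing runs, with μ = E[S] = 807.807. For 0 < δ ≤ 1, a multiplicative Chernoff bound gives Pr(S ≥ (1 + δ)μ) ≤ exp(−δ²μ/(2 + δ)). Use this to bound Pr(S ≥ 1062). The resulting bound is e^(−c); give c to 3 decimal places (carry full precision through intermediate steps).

Write 1062 = (1 + δ)μ, so δ = 1062/807.807 − 1 = 0.3146705…
Then the exponent is δ²μ/(2 + δ) = (1062 − μ)² / (μ·(2 + δ)) = 34.556551.

34.557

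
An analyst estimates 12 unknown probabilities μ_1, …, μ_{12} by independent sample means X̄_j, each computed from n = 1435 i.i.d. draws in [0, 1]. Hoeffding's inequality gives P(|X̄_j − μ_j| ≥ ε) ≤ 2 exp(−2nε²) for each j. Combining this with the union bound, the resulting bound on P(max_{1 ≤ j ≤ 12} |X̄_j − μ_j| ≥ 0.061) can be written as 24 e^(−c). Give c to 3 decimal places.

Union bound over the 12 events: P(max_{1 ≤ j ≤ 12} |X̄_j − μ_j| ≥ 0.061) ≤ 12·2·exp(−2nε²) = 24 exp(−2·1435·0.061²).
So c = 2·1435·0.061² = 10.6793.

10.679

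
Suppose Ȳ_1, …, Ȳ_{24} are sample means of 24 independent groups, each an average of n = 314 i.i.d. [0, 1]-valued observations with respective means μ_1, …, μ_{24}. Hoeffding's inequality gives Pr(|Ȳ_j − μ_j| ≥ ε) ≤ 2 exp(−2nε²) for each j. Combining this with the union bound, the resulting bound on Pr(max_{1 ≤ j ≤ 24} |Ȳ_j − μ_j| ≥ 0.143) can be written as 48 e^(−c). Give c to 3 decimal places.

Union bound over the 24 events: Pr(max_{1 ≤ j ≤ 24} |Ȳ_j − μ_j| ≥ 0.143) ≤ 24·2·exp(−2nε²) = 48 exp(−2·314·0.143²).
So c = 2·314·0.143² = 12.8420.

12.842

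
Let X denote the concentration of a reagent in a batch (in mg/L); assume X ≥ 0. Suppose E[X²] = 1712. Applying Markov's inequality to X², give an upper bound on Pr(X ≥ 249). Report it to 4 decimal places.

0.0276

Since X ≥ 0, the event {X ≥ 249} is the same as {X² ≥ 62001}.
Markov's inequality applied to X² gives Pr(X² ≥ 62001) ≤ E[X²]/62001 = 1712/62001 = 0.0276.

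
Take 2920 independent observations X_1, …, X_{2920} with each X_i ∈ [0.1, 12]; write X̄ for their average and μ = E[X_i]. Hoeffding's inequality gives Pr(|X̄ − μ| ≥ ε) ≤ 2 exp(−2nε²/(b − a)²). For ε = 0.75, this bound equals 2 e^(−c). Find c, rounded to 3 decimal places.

c = 2nε²/(b − a)² = 2·2920·0.75² / 11.9² = 23.1975.

23.198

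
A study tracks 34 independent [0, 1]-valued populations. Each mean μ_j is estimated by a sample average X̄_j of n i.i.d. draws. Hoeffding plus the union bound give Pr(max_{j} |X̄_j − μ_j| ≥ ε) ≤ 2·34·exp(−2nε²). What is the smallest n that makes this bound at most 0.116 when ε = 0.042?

Need 2·34·exp(−2nε²) ≤ 0.116, i.e. exp(−2nε²) ≤ 0.116/68.
So 2nε² ≥ ln(68/0.116) = 6.373673.
Hence n ≥ 6.373673/(2·0.042²) = 1806.597.
The smallest integer n is 1807.

1807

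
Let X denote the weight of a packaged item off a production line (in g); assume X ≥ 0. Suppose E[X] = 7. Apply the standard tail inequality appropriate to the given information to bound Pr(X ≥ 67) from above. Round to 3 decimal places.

Only the mean of a non-negative variable is known, so Markov's inequality is the applicable tail bound.
Markov's inequality: for a non-negative random variable, Pr(X ≥ a) ≤ E[X]/a.
Here E[X] = 7 and a = 67, so the bound is 7/67 = 0.1045.

0.104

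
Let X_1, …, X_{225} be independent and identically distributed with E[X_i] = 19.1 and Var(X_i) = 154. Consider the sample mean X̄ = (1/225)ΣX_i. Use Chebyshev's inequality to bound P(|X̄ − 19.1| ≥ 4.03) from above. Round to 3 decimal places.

Var(X̄) = Var(X_i)/n = 154/225 = 0.68444.
Chebyshev: P(|X̄ − 19.1| ≥ 4.03) ≤ Var(X̄)/(4.03)² = 154/(225·4.03²) = 0.0421.

0.042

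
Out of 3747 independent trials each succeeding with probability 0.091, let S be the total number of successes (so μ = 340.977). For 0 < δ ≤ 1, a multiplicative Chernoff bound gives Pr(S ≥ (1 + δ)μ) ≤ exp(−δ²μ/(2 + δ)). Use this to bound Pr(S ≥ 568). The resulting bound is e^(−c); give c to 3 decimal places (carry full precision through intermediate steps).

Write 568 = (1 + δ)μ, so δ = 568/340.977 − 1 = 0.6658015…
Then the exponent is δ²μ/(2 + δ) = (568 − μ)² / (μ·(2 + δ)) = 56.700491.

56.700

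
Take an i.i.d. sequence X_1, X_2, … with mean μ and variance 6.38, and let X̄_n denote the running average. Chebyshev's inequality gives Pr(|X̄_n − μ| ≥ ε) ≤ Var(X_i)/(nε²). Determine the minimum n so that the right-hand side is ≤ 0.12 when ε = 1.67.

Require 6.38/(n·1.67²) ≤ 0.12, i.e. n ≥ 6.38/(0.12·1.67²) = 19.064.
The smallest integer n is 20.

20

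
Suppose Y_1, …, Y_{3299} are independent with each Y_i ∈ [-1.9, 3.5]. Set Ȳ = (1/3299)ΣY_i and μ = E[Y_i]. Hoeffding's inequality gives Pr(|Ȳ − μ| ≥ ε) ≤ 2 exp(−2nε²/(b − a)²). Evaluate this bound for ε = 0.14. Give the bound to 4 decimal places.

0.0237

Exponent: 2nε²/(b − a)² = 2·3299·0.14² / 5.4² = 4.43487.
Bound = 2·exp(−4.43487) = 0.02371.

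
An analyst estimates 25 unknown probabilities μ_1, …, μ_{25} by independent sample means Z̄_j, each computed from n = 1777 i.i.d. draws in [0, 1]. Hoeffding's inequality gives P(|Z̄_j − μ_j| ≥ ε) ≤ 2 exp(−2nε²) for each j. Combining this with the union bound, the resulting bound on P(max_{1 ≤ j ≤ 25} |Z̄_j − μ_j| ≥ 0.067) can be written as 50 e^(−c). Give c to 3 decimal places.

15.954

Union bound over the 25 events: P(max_{1 ≤ j ≤ 25} |Z̄_j − μ_j| ≥ 0.067) ≤ 25·2·exp(−2nε²) = 50 exp(−2·1777·0.067²).
So c = 2·1777·0.067² = 15.9539.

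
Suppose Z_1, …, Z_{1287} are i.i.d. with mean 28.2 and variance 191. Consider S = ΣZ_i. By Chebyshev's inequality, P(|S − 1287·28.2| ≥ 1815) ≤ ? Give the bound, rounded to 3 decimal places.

Var(S) = n·Var(Z_i) = 1287·191 = 245817.
Chebyshev: P(|S − 1287·28.2| ≥ 1815) ≤ Var(S)/1815² = 245817/3294225 = 0.0746.

0.075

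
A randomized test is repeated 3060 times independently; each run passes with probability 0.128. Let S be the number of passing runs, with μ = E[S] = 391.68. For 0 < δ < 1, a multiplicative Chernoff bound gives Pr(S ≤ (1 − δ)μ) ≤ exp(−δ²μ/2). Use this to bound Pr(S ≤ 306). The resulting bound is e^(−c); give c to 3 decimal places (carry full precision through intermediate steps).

Write 306 = (1 − δ)μ, so δ = 1 − 306/391.68 = 0.21875…
Then the exponent is δ²μ/2 = (μ − 306)²/(2μ) = 9.371250.

9.371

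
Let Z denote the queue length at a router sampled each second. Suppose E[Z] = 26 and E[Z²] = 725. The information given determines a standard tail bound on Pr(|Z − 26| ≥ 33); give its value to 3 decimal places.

The first two moments determine the variance, so Chebyshev's inequality is the sharpest standard bound available.
Var(Z) = E[Z²] − (E[Z])² = 725 − 676 = 49.
Chebyshev's inequality: Pr(|Z − μ| ≥ t) ≤ Var(Z)/t² = 49/1089 = 0.0450.

0.045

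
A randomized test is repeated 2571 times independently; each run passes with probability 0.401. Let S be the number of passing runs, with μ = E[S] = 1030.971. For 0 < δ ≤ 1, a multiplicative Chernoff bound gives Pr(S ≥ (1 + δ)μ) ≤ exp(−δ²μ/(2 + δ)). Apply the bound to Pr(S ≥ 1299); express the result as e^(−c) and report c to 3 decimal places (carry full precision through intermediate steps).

Write 1299 = (1 + δ)μ, so δ = 1299/1030.971 − 1 = 0.2599772…
Then the exponent is δ²μ/(2 + δ) = (1299 − μ)² / (μ·(2 + δ)) = 30.832806.

30.833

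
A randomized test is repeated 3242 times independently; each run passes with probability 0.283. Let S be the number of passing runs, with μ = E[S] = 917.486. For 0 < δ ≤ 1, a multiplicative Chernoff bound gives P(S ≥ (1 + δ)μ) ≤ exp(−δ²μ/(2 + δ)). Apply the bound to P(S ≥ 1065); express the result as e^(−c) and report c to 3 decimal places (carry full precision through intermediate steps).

10.976

Write 1065 = (1 + δ)μ, so δ = 1065/917.486 − 1 = 0.1607807…
Then the exponent is δ²μ/(2 + δ) = (1065 − μ)² / (μ·(2 + δ)) = 10.976310.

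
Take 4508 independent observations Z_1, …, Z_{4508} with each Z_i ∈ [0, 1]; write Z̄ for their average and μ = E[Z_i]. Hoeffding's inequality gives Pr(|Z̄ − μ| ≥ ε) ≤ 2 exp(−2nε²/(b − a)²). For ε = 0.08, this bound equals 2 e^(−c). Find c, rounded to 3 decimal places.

57.702

c = 2nε²/(b − a)² = 2·4508·0.08² / 1² = 57.7024.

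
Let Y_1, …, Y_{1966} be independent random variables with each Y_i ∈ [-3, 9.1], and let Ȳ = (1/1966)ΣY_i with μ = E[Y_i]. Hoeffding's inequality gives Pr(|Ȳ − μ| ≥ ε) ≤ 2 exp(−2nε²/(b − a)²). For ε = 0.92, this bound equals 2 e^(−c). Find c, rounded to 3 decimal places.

22.731

c = 2nε²/(b − a)² = 2·1966·0.92² / 12.1² = 22.7310.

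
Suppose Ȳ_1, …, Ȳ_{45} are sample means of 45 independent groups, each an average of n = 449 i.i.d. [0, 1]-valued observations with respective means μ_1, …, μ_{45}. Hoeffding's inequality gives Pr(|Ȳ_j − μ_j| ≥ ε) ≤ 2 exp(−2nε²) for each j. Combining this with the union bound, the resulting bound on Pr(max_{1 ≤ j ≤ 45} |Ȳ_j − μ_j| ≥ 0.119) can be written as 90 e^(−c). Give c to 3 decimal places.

12.717

Union bound over the 45 events: Pr(max_{1 ≤ j ≤ 45} |Ȳ_j − μ_j| ≥ 0.119) ≤ 45·2·exp(−2nε²) = 90 exp(−2·449·0.119²).
So c = 2·449·0.119² = 12.7166.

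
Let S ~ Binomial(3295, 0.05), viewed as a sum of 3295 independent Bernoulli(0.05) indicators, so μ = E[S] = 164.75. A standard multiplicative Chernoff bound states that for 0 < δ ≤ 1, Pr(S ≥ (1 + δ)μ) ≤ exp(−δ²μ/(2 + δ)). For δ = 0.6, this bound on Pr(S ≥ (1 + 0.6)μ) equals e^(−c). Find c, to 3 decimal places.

22.812

c = δ²μ/(2 + δ) = 0.6²·164.75/(2 + 0.6) = 22.8115.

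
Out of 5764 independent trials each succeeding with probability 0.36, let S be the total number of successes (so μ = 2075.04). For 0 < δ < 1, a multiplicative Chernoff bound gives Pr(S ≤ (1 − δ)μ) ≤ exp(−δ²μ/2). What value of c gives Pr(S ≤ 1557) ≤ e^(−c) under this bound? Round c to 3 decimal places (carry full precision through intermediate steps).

64.665

Write 1557 = (1 − δ)μ, so δ = 1 − 1557/2075.04 = 0.249653…
Then the exponent is δ²μ/2 = (μ − 1557)²/(2μ) = 64.665125.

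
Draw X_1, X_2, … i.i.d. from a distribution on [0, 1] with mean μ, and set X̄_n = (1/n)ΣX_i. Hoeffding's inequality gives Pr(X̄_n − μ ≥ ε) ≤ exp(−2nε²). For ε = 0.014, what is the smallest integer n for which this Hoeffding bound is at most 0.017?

10395

Require exp(−2nε²) ≤ 0.017, i.e. 2nε² ≥ ln(1/0.017) = 4.074542.
So n ≥ 4.074542 / (2·0.014²) = 10394.240.
The smallest integer n is 10395.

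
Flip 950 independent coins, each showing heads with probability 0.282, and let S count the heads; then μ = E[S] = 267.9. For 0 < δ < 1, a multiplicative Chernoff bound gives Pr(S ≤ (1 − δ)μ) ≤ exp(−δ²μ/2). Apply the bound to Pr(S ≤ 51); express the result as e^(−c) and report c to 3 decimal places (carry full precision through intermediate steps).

87.804

Write 51 = (1 − δ)μ, so δ = 1 − 51/267.9 = 0.8096305…
Then the exponent is δ²μ/2 = (μ − 51)²/(2μ) = 87.804423.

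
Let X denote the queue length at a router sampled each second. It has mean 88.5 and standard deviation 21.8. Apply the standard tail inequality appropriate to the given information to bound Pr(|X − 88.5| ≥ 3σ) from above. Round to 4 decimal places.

0.1111

Mean and variance are known, so Chebyshev's inequality applies.
Chebyshev: Pr(|X − μ| ≥ t) ≤ Var(X)/t².
Var(X) = σ² = 21.8² = 475.24.
t = 3·21.8 = 65.4.
Bound = 475.24 / 4277.16 = 0.1111.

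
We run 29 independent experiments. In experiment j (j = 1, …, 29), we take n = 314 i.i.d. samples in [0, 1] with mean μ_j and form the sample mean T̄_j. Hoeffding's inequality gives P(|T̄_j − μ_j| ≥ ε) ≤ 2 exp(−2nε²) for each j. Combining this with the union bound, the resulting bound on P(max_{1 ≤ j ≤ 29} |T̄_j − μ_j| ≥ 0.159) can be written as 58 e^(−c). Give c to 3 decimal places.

Union bound over the 29 events: P(max_{1 ≤ j ≤ 29} |T̄_j − μ_j| ≥ 0.159) ≤ 29·2·exp(−2nε²) = 58 exp(−2·314·0.159²).
So c = 2·314·0.159² = 15.8765.

15.876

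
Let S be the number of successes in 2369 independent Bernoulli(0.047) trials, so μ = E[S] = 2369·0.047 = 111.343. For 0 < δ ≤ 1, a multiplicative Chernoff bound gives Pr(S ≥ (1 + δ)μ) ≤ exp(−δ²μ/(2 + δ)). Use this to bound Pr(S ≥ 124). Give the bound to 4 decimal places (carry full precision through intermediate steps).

0.5063

Write 124 = (1 + δ)μ, so δ = 124/111.343 − 1 = 0.1136758…
Then the exponent is δ²μ/(2 + δ) = (124 − μ)² / (μ·(2 + δ)) = 0.680707.
Bound = exp(−0.680707) = 0.50626.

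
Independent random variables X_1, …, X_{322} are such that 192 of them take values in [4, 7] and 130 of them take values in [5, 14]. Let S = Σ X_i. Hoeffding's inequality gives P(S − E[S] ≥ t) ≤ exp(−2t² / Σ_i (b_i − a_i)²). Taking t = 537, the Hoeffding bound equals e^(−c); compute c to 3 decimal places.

Σ(b_i − a_i)² = 192·3² + 130·9² = 12258.
c = 2t² / 12258 = 2·537² / 12258 = 47.0499.

47.050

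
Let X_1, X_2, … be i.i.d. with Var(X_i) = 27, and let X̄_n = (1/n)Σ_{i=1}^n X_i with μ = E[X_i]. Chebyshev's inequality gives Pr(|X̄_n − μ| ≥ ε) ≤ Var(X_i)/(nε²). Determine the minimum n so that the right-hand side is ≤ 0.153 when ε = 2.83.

Require 27/(n·2.83²) ≤ 0.153, i.e. n ≥ 27/(0.153·2.83²) = 22.034.
The smallest integer n is 23.

23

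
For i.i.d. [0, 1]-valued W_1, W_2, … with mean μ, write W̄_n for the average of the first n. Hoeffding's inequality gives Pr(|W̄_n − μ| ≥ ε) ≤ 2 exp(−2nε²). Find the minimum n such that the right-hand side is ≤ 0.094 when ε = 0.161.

Require 2·exp(−2nε²) ≤ 0.094, i.e. 2nε² ≥ ln(2/0.094) = 3.057608.
So n ≥ 3.057608 / (2·0.161²) = 58.979.
The smallest integer n is 59.

59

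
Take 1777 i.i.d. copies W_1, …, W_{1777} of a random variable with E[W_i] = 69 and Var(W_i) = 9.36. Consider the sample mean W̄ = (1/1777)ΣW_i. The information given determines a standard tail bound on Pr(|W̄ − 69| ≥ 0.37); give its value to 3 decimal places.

0.038

With mean and variance of each term known, Chebyshev's inequality bounds the deviation of the sum (or sample mean).
Var(W̄) = Var(W_i)/n = 9.36/1777 = 0.0052673.
Chebyshev: Pr(|W̄ − 69| ≥ 0.37) ≤ Var(W̄)/(0.37)² = 9.36/(1777·0.37²) = 0.0385.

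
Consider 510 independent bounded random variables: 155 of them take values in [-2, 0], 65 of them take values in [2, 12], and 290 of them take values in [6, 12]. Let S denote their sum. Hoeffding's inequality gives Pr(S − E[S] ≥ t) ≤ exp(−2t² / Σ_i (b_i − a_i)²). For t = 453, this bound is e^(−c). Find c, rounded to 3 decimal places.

Σ(b_i − a_i)² = 155·2² + 65·10² + 290·6² = 17560.
c = 2t² / 17560 = 2·453² / 17560 = 23.3723.

23.372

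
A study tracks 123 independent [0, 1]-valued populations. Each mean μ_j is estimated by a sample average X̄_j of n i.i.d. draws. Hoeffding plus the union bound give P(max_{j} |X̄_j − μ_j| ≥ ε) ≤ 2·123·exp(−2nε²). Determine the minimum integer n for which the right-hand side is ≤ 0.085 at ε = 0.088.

Need 2·123·exp(−2nε²) ≤ 0.085, i.e. exp(−2nε²) ≤ 0.085/246.
So 2nε² ≥ ln(246/0.085) = 7.970436.
Hence n ≥ 7.970436/(2·0.088²) = 514.620.
The smallest integer n is 515.

515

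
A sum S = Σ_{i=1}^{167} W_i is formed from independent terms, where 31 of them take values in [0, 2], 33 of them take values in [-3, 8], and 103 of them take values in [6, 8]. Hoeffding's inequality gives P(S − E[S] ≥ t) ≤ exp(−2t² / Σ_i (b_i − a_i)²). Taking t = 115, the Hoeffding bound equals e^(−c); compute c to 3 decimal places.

5.840

Σ(b_i − a_i)² = 31·2² + 33·11² + 103·2² = 4529.
c = 2t² / 4529 = 2·115² / 4529 = 5.8401.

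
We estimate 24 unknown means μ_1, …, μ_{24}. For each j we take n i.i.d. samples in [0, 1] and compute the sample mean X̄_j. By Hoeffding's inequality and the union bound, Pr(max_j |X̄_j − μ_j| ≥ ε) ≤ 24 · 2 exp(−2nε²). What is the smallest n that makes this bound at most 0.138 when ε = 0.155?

122

Need 2·24·exp(−2nε²) ≤ 0.138, i.e. exp(−2nε²) ≤ 0.138/48.
So 2nε² ≥ ln(48/0.138) = 5.851703.
Hence n ≥ 5.851703/(2·0.155²) = 121.784.
The smallest integer n is 122.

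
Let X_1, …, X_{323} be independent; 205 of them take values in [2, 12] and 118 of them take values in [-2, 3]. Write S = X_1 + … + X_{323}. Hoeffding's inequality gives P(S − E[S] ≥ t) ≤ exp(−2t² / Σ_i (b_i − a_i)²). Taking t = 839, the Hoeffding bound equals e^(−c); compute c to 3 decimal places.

60.036

Σ(b_i − a_i)² = 205·10² + 118·5² = 23450.
c = 2t² / 23450 = 2·839² / 23450 = 60.0359.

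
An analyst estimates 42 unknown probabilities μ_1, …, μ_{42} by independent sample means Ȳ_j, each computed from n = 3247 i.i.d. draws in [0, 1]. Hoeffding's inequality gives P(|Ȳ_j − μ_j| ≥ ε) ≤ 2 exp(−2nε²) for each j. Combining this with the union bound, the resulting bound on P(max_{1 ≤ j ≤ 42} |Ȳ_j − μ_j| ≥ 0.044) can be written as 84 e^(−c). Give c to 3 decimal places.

Union bound over the 42 events: P(max_{1 ≤ j ≤ 42} |Ȳ_j − μ_j| ≥ 0.044) ≤ 42·2·exp(−2nε²) = 84 exp(−2·3247·0.044²).
So c = 2·3247·0.044² = 12.5724.

12.572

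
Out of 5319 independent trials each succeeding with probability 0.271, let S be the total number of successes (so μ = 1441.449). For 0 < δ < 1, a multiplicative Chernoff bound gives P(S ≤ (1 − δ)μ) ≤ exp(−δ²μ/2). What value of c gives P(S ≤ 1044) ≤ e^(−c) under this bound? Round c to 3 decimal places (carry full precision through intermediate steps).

Write 1044 = (1 − δ)μ, so δ = 1 − 1044/1441.449 = 0.2757288…
Then the exponent is δ²μ/2 = (μ − 1044)²/(2μ) = 54.794067.

54.794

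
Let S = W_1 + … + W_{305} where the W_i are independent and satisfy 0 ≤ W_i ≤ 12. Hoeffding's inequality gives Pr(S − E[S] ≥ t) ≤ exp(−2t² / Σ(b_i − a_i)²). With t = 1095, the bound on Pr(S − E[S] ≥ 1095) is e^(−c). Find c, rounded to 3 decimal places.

54.600

Σ(b_i − a_i)² = 305·(12)² = 43920.
c = 2t²/43920 = 2·1095²/43920 = 54.6004.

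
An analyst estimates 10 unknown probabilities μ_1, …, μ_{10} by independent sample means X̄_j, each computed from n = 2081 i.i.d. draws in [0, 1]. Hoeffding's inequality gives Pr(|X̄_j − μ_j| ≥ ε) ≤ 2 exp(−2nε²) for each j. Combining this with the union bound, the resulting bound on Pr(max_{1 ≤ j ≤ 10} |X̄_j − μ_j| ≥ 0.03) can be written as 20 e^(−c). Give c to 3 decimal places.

Union bound over the 10 events: Pr(max_{1 ≤ j ≤ 10} |X̄_j − μ_j| ≥ 0.03) ≤ 10·2·exp(−2nε²) = 20 exp(−2·2081·0.03²).
So c = 2·2081·0.03² = 3.7458.

3.746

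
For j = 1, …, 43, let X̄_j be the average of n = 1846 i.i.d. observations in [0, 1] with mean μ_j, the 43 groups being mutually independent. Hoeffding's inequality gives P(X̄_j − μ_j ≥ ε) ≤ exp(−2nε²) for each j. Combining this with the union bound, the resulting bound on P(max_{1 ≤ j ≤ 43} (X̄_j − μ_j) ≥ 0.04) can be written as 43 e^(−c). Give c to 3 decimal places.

Union bound over the 43 events: P(max_{1 ≤ j ≤ 43} (X̄_j − μ_j) ≥ 0.04) ≤ 43·exp(−2nε²) = 43 exp(−2·1846·0.04²).
So c = 2·1846·0.04² = 5.9072.

5.907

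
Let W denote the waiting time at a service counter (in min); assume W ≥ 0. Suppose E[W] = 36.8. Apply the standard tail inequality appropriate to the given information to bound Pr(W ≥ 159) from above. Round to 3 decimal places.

Only the mean of a non-negative variable is known, so Markov's inequality is the applicable tail bound.
Markov's inequality: for a non-negative random variable, Pr(W ≥ a) ≤ E[W]/a.
Here E[W] = 36.8 and a = 159, so the bound is 36.8/159 = 0.2314.

0.231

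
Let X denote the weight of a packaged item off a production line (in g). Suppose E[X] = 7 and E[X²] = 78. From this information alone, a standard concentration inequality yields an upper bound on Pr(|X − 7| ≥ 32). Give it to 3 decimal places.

0.028

The first two moments determine the variance, so Chebyshev's inequality is the sharpest standard bound available.
Var(X) = E[X²] − (E[X])² = 78 − 49 = 29.
Chebyshev's inequality: Pr(|X − μ| ≥ t) ≤ Var(X)/t² = 29/1024 = 0.0283.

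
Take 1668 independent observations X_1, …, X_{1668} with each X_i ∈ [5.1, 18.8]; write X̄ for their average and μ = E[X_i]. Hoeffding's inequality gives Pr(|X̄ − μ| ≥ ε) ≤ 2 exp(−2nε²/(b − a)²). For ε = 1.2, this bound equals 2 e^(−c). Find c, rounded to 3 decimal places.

c = 2nε²/(b − a)² = 2·1668·1.2² / 13.7² = 25.5945.

25.595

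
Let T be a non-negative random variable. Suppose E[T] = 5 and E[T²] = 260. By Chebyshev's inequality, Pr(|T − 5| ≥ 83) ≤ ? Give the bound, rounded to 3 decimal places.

0.034

Var(T) = E[T²] − (E[T])² = 260 − 25 = 235.
Chebyshev's inequality: Pr(|T − μ| ≥ t) ≤ Var(T)/t² = 235/6889 = 0.0341.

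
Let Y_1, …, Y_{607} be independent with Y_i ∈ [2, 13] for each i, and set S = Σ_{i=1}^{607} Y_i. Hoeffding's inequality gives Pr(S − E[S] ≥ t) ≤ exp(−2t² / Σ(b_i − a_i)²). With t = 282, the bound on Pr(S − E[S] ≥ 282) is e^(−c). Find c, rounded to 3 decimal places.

2.165

Σ(b_i − a_i)² = 607·(11)² = 73447.
c = 2t²/73447 = 2·282²/73447 = 2.1655.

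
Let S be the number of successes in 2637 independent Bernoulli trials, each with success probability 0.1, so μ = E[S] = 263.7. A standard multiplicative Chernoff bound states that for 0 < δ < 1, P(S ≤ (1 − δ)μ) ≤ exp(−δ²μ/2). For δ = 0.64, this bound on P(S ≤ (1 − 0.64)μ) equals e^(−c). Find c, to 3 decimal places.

54.006

c = δ²μ/2 = 0.64²·263.7/2 = 54.0058.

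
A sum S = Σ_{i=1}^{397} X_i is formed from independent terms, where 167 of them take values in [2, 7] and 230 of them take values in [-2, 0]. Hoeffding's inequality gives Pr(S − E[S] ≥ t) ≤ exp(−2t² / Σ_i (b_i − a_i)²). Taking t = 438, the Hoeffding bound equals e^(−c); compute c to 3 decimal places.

75.307

Σ(b_i − a_i)² = 167·5² + 230·2² = 5095.
c = 2t² / 5095 = 2·438² / 5095 = 75.3068.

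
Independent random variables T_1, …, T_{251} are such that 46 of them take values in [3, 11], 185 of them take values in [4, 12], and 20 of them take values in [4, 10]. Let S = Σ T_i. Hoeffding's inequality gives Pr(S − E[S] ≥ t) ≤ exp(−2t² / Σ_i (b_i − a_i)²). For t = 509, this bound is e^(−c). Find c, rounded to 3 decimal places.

Σ(b_i − a_i)² = 46·8² + 185·8² + 20·6² = 15504.
c = 2t² / 15504 = 2·509² / 15504 = 33.4212.

33.421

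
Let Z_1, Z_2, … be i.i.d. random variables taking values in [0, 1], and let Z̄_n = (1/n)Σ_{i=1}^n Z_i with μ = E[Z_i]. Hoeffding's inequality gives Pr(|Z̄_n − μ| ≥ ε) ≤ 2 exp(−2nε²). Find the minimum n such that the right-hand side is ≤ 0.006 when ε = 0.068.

Require 2·exp(−2nε²) ≤ 0.006, i.e. 2nε² ≥ ln(2/0.006) = 5.809143.
So n ≥ 5.809143 / (2·0.068²) = 628.151.
The smallest integer n is 629.

629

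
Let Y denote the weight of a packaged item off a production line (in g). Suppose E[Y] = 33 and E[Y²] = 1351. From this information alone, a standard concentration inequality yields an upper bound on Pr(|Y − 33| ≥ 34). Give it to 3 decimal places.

0.227

The first two moments determine the variance, so Chebyshev's inequality is the sharpest standard bound available.
Var(Y) = E[Y²] − (E[Y])² = 1351 − 1089 = 262.
Chebyshev's inequality: Pr(|Y − μ| ≥ t) ≤ Var(Y)/t² = 262/1156 = 0.2266.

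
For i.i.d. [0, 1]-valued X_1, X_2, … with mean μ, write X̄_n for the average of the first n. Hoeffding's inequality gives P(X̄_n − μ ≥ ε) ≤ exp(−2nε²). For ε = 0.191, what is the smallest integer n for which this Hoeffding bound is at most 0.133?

28

Require exp(−2nε²) ≤ 0.133, i.e. 2nε² ≥ ln(1/0.133) = 2.017406.
So n ≥ 2.017406 / (2·0.191²) = 27.650.
The smallest integer n is 28.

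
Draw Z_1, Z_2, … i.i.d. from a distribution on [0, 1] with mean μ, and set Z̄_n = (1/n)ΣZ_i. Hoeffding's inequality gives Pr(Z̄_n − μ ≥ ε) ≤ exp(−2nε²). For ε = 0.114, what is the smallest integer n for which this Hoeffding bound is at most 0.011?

174

Require exp(−2nε²) ≤ 0.011, i.e. 2nε² ≥ ln(1/0.011) = 4.509860.
So n ≥ 4.509860 / (2·0.114²) = 173.510.
The smallest integer n is 174.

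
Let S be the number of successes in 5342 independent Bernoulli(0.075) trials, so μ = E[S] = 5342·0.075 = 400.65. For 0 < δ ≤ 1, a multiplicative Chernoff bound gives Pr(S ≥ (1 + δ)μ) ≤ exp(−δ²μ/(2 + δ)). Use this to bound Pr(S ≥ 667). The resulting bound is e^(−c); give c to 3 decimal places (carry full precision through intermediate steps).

Write 667 = (1 + δ)μ, so δ = 667/400.65 − 1 = 0.6647947…
Then the exponent is δ²μ/(2 + δ) = (667 − μ)² / (μ·(2 + δ)) = 66.447171.

66.447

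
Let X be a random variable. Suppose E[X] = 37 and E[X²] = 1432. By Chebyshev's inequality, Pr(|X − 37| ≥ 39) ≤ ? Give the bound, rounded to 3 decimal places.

Var(X) = E[X²] − (E[X])² = 1432 − 1369 = 63.
Chebyshev's inequality: Pr(|X − μ| ≥ t) ≤ Var(X)/t² = 63/1521 = 0.0414.

0.041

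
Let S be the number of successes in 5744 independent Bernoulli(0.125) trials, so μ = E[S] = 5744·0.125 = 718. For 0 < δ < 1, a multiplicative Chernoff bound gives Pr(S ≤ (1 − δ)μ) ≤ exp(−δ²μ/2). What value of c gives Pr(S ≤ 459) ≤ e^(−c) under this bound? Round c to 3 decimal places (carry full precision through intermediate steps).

Write 459 = (1 − δ)μ, so δ = 1 − 459/718 = 0.3607242…
Then the exponent is δ²μ/2 = (μ − 459)²/(2μ) = 46.713788.

46.714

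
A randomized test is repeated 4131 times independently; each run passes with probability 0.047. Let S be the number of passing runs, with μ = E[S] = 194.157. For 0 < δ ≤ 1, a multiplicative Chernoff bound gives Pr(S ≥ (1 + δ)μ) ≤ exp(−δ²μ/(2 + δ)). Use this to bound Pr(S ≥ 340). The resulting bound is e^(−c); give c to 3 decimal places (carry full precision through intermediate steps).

39.820

Write 340 = (1 + δ)μ, so δ = 340/194.157 − 1 = 0.7511601…
Then the exponent is δ²μ/(2 + δ) = (340 − μ)² / (μ·(2 + δ)) = 39.820092.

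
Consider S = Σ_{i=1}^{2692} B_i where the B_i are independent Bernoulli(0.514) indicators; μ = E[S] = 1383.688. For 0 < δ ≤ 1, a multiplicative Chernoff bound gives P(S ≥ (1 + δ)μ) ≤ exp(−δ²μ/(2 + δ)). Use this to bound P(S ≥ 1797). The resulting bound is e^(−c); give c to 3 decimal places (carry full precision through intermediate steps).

53.708

Write 1797 = (1 + δ)μ, so δ = 1797/1383.688 − 1 = 0.2987032…
Then the exponent is δ²μ/(2 + δ) = (1797 − μ)² / (μ·(2 + δ)) = 53.707503.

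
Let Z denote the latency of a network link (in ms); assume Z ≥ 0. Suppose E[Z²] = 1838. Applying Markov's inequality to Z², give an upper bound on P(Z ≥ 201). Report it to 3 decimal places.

0.045

Since Z ≥ 0, the event {Z ≥ 201} is the same as {Z² ≥ 40401}.
Markov's inequality applied to Z² gives P(Z² ≥ 40401) ≤ E[Z²]/40401 = 1838/40401 = 0.0455.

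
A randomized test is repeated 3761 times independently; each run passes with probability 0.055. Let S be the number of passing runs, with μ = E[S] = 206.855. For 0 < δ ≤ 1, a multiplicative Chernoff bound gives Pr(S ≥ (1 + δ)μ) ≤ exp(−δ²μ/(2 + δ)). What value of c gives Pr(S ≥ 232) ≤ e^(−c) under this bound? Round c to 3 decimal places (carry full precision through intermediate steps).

1.441

Write 232 = (1 + δ)μ, so δ = 232/206.855 − 1 = 0.1215586…
Then the exponent is δ²μ/(2 + δ) = (232 − μ)² / (μ·(2 + δ)) = 1.440729.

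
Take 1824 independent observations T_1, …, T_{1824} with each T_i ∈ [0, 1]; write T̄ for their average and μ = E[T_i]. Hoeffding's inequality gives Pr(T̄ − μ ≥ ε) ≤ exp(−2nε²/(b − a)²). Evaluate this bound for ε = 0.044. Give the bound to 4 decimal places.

Exponent: 2nε²/(b − a)² = 2·1824·0.044² / 1² = 7.06253.
Bound = exp(−7.06253) = 0.00086.

0.0009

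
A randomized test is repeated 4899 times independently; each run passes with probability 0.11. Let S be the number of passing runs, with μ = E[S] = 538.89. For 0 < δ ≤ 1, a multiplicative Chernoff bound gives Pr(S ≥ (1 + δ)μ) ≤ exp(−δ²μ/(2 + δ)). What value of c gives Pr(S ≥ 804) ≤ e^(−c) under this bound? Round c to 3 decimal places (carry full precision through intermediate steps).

52.337

Write 804 = (1 + δ)μ, so δ = 804/538.89 − 1 = 0.4919557…
Then the exponent is δ²μ/(2 + δ) = (804 − μ)² / (μ·(2 + δ)) = 52.337356.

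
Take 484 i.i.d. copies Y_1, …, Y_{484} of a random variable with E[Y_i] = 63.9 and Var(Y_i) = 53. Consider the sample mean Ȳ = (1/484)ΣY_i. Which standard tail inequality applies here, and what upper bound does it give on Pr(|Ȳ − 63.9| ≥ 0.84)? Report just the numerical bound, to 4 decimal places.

With mean and variance of each term known, Chebyshev's inequality bounds the deviation of the sum (or sample mean).
Var(Ȳ) = Var(Y_i)/n = 53/484 = 0.1095.
Chebyshev: Pr(|Ȳ − 63.9| ≥ 0.84) ≤ Var(Ȳ)/(0.84)² = 53/(484·0.84²) = 0.1552.

0.1552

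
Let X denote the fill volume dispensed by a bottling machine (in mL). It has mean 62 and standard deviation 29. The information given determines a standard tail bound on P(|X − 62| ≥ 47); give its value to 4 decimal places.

0.3807

Mean and variance are known, so Chebyshev's inequality applies.
Chebyshev: P(|X − μ| ≥ t) ≤ Var(X)/t².
Var(X) = σ² = 29² = 841.
Bound = 841 / 2209 = 0.3807.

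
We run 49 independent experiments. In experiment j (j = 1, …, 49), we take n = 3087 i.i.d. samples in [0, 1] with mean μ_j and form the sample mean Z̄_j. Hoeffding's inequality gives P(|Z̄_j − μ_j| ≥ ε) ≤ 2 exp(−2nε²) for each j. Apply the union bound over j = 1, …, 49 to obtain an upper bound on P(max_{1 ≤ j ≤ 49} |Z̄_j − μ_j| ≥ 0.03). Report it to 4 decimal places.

0.3785

Per-experiment Hoeffding bound: 2·exp(−2·3087·0.03²) = 2·exp(−5.55660) = 0.0077238.
Union bound over 49 events: 49·0.0077238 = 0.37846.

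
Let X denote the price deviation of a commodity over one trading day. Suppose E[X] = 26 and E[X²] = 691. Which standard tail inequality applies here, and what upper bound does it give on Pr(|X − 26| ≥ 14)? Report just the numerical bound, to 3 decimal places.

The first two moments determine the variance, so Chebyshev's inequality is the sharpest standard bound available.
Var(X) = E[X²] − (E[X])² = 691 − 676 = 15.
Chebyshev's inequality: Pr(|X − μ| ≥ t) ≤ Var(X)/t² = 15/196 = 0.0765.

0.077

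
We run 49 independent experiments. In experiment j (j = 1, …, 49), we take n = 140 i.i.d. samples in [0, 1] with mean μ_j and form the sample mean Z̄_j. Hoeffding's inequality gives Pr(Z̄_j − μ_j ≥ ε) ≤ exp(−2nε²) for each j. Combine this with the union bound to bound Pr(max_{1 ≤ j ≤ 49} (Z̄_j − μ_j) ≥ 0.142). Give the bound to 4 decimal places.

0.1731

Per-experiment Hoeffding bound: exp(−2·140·0.142²) = exp(−5.64592) = 0.0035319.
Union bound over 49 events: 49·0.0035319 = 0.17306.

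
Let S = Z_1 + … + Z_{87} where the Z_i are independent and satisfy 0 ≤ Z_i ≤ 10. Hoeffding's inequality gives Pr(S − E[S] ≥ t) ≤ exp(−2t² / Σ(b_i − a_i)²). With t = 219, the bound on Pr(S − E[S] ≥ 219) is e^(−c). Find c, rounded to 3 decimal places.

Σ(b_i − a_i)² = 87·(10)² = 8700.
c = 2t²/8700 = 2·219²/8700 = 11.0255.

11.026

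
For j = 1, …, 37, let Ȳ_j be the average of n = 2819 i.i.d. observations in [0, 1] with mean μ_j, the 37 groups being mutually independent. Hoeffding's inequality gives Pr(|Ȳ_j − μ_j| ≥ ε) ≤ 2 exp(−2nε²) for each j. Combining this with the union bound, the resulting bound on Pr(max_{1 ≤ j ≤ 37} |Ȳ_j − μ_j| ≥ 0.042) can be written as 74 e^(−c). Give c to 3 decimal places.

Union bound over the 37 events: Pr(max_{1 ≤ j ≤ 37} |Ȳ_j − μ_j| ≥ 0.042) ≤ 37·2·exp(−2nε²) = 74 exp(−2·2819·0.042²).
So c = 2·2819·0.042² = 9.9454.

9.945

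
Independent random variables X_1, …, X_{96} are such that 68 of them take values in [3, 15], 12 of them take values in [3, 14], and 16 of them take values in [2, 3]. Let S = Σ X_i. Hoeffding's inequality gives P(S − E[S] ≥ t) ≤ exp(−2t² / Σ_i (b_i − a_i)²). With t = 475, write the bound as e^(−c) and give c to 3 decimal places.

40.075

Σ(b_i − a_i)² = 68·12² + 12·11² + 16·1² = 11260.
c = 2t² / 11260 = 2·475² / 11260 = 40.0755.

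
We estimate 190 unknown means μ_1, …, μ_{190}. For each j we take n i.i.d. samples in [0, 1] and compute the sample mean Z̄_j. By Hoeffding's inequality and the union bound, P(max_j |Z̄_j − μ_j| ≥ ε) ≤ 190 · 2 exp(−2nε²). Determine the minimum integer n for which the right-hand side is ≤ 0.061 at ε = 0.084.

620

Need 2·190·exp(−2nε²) ≤ 0.061, i.e. exp(−2nε²) ≤ 0.061/380.
So 2nε² ≥ ln(380/0.061) = 8.737053.
Hence n ≥ 8.737053/(2·0.084²) = 619.122.
The smallest integer n is 620.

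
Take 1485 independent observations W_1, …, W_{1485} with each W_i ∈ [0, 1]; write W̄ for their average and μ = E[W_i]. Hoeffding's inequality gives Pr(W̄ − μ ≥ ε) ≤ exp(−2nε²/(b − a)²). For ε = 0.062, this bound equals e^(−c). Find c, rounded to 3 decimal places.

11.417

c = 2nε²/(b − a)² = 2·1485·0.062² / 1² = 11.4167.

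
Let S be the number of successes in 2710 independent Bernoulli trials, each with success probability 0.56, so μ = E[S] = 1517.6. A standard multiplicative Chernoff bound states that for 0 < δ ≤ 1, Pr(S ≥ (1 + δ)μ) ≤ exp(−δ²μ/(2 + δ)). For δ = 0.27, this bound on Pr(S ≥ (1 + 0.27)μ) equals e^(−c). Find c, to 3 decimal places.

48.737

c = δ²μ/(2 + δ) = 0.27²·1517.6/(2 + 0.27) = 48.7370.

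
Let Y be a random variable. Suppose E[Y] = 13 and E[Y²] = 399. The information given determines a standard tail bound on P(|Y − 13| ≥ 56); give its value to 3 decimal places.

0.073

The first two moments determine the variance, so Chebyshev's inequality is the sharpest standard bound available.
Var(Y) = E[Y²] − (E[Y])² = 399 − 169 = 230.
Chebyshev's inequality: P(|Y − μ| ≥ t) ≤ Var(Y)/t² = 230/3136 = 0.0733.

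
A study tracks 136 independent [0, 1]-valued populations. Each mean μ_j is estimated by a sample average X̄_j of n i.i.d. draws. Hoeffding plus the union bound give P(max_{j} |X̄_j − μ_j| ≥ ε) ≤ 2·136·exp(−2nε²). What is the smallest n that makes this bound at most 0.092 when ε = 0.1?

400

Need 2·136·exp(−2nε²) ≤ 0.092, i.e. exp(−2nε²) ≤ 0.092/272.
So 2nε² ≥ ln(272/0.092) = 7.991769.
Hence n ≥ 7.991769/(2·0.1²) = 399.588.
The smallest integer n is 400.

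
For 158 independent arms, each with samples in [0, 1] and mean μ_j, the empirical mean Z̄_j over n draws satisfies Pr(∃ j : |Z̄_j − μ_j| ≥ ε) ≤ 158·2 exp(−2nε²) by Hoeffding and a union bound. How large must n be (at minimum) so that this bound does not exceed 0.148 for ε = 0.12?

Need 2·158·exp(−2nε²) ≤ 0.148, i.e. exp(−2nε²) ≤ 0.148/316.
So 2nε² ≥ ln(316/0.148) = 7.666285.
Hence n ≥ 7.666285/(2·0.12²) = 266.190.
The smallest integer n is 267.

267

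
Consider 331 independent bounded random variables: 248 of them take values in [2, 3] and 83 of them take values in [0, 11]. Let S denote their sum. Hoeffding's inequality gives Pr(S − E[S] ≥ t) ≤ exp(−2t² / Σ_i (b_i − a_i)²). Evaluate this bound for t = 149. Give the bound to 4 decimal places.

Σ(b_i − a_i)² = 248·1² + 83·11² = 10291.
Exponent = 2·149² / 10291 = 4.31464.
Bound = exp(−4.31464) = 0.01337.

0.0134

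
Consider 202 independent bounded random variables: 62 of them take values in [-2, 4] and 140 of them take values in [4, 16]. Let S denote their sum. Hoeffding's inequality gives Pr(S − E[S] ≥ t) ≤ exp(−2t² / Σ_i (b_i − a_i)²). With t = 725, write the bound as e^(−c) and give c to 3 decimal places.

46.948

Σ(b_i − a_i)² = 62·6² + 140·12² = 22392.
c = 2t² / 22392 = 2·725² / 22392 = 46.9476.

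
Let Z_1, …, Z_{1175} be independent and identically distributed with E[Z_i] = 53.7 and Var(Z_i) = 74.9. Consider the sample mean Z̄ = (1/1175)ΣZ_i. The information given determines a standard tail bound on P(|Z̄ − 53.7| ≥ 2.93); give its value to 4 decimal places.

0.0074

With mean and variance of each term known, Chebyshev's inequality bounds the deviation of the sum (or sample mean).
Var(Z̄) = Var(Z_i)/n = 74.9/1175 = 0.063745.
Chebyshev: P(|Z̄ − 53.7| ≥ 2.93) ≤ Var(Z̄)/(2.93)² = 74.9/(1175·2.93²) = 0.0074.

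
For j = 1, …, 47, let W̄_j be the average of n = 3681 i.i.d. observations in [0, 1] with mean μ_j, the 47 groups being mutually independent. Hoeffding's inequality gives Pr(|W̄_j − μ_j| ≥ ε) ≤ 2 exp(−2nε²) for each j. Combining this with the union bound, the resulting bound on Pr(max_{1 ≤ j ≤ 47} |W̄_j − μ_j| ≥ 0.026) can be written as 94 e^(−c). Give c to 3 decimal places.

Union bound over the 47 events: Pr(max_{1 ≤ j ≤ 47} |W̄_j − μ_j| ≥ 0.026) ≤ 47·2·exp(−2nε²) = 94 exp(−2·3681·0.026²).
So c = 2·3681·0.026² = 4.9767.

4.977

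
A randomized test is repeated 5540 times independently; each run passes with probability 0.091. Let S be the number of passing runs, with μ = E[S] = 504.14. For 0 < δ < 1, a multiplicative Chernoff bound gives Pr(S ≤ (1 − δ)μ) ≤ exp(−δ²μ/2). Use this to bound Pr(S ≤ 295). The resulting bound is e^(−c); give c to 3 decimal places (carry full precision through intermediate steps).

43.380

Write 295 = (1 − δ)μ, so δ = 1 − 295/504.14 = 0.4148451…
Then the exponent is δ²μ/2 = (μ − 295)²/(2μ) = 43.380350.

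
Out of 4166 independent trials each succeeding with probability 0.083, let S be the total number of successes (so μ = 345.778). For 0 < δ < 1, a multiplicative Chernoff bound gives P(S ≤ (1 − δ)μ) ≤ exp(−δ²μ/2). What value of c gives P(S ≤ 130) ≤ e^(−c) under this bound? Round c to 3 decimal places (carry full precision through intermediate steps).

67.327

Write 130 = (1 − δ)μ, so δ = 1 − 130/345.778 = 0.6240362…
Then the exponent is δ²μ/2 = (μ − 130)²/(2μ) = 67.326645.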